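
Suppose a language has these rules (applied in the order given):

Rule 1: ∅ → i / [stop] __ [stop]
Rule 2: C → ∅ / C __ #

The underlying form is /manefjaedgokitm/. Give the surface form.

Rule 1 (stop-cluster i-epenthesis): /d/ and /g/ form a stop–stop cluster, so [i] is inserted between them. /manefjaedgokitm/ → manefjaedigokitm.
Rule 2 (final cluster simplification): /m/ is the second consonant of a word-final cluster /tm/, so it deletes. /manefjaedigokitm/ → manefjaedigokit.

manefjaedigokit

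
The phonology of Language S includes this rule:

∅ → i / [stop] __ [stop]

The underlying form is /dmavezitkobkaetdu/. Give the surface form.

/t/ and /k/ form a stop–stop cluster, so [i] is inserted between them.
/b/ and /k/ form a stop–stop cluster, so [i] is inserted between them.
/t/ and /d/ form a stop–stop cluster, so [i] is inserted between them.
Surface form: [dmavezitikobikaetidu].

dmavezitikobikaetidu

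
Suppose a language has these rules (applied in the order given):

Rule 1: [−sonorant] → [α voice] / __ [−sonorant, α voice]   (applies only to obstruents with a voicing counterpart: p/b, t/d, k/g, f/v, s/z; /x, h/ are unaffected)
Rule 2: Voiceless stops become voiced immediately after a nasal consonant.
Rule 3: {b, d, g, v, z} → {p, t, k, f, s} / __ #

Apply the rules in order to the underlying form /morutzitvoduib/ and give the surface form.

Rule 1 (regressive voicing assimilation): /t/ precedes the voiced obstruent /z/, so it voices to [d] by assimilation. /t/ precedes the voiced obstruent /v/, so it voices to [d] by assimilation. /morutzitvoduib/ → morudzidvoduib.
Rule 2 (post-nasal voicing): no segment meets the environment; /morudzidvoduib/ is unchanged.
Rule 3 (final devoicing): /b/ is a voiced obstruent in word-final position, so it devoices to [p]. /morudzidvoduib/ → morudzidvoduip.

morudzidvoduip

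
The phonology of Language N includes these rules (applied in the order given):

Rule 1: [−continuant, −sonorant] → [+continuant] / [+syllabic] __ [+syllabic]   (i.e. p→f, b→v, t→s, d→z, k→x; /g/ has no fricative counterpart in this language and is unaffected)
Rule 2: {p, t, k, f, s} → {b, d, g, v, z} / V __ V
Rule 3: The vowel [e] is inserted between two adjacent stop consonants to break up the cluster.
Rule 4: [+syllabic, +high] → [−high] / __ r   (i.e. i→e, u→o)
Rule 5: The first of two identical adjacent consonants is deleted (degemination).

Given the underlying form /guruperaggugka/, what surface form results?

Rule 1 (intervocalic spirantization): /p/ is a stop between vowels /u/ and /e/, so it spirantizes to the fricative [f]. /guruperaggugka/ → guruferaggugka.
Rule 2 (intervocalic voicing): /f/ is a voiceless obstruent between vowels /u/ and /e/, so it voices to [v]. /guruferaggugka/ → guruveraggugka.
Rule 3 (stop-cluster e-epenthesis): /g/ and /g/ form a stop–stop cluster, so [e] is inserted between them. /g/ and /k/ form a stop–stop cluster, so [e] is inserted between them. /guruveraggugka/ → guruveragegugeka.
Rule 4 (pre-rhotic lowering): /u/ is a high vowel immediately before /r/, so it lowers to [o]. /guruveragegugeka/ → goruveragegugeka.
Rule 5 (degemination): no segment meets the environment; /goruveragegugeka/ is unchanged.

goruveragegugeka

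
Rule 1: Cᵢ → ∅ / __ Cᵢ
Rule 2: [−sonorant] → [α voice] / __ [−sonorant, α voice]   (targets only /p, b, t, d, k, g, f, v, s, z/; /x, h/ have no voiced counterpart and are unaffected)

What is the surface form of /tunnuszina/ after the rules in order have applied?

tunuzzina

Rule 1 (degemination): /nn/ is a geminate; the first /n/ deletes. /tunnuszina/ → tunuszina.
Rule 2 (regressive voicing assimilation): /s/ precedes the voiced obstruent /z/, so it voices to [z] by assimilation. /tunuszina/ → tunuzzina.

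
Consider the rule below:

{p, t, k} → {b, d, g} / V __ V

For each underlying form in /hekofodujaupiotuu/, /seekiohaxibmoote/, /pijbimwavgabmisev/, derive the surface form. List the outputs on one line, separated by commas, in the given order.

/hekofodujaupiotuu/: /k/ is a voiceless stop between vowels /e/ and /o/, so it voices to [g]. /p/ is a voiceless stop between vowels /u/ and /i/, so it voices to [b]. /t/ is a voiceless stop between vowels /o/ and /u/, so it voices to [d]. → [hegofodujaubioduu].
/seekiohaxibmoote/: /k/ is a voiceless stop between vowels /e/ and /i/, so it voices to [g]. /t/ is a voiceless stop between vowels /o/ and /e/, so it voices to [d]. → [seegiohaxibmoode].
/pijbimwavgabmisev/: the rule's environment is not met; surfaces unchanged as [pijbimwavgabmisev].

hegofodujaubioduu, seegiohaxibmoode, pijbimwavgabmisev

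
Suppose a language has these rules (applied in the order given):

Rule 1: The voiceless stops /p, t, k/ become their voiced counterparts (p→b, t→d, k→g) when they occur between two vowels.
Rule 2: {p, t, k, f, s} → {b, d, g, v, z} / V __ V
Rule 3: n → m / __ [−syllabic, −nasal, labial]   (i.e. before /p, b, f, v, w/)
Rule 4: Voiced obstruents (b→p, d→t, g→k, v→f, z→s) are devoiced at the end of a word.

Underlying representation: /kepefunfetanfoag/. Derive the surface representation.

kebevumfedamfoak

Rule 1 (intervocalic voicing): /p/ is a voiceless stop between vowels /e/ and /e/, so it voices to [b]. /t/ is a voiceless stop between vowels /e/ and /a/, so it voices to [d]. /kepefunfetanfoag/ → kebefunfedanfoag.
Rule 2 (intervocalic voicing): /f/ is a voiceless obstruent between vowels /e/ and /u/, so it voices to [v]. /kebefunfedanfoag/ → kebevunfedanfoag.
Rule 3 (nasal place assimilation): /n/ precedes the labial consonant /f/, so it assimilates in place to [m]. /n/ precedes the labial consonant /f/, so it assimilates in place to [m]. /kebevunfedanfoag/ → kebevumfedamfoag.
Rule 4 (final devoicing): /g/ is a voiced obstruent in word-final position, so it devoices to [k]. /kebevumfedamfoag/ → kebevumfedamfoak.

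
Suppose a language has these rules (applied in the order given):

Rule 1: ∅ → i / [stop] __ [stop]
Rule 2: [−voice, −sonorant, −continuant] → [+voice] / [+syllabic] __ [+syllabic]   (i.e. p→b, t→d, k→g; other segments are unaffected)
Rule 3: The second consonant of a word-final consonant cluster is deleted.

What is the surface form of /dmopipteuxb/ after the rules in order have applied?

dmobibideux

Rule 1 (stop-cluster i-epenthesis): /p/ and /t/ form a stop–stop cluster, so [i] is inserted between them. /dmopipteuxb/ → dmopipiteuxb.
Rule 2 (intervocalic voicing): /p/ is a voiceless stop between vowels /o/ and /i/, so it voices to [b]. /p/ is a voiceless stop between vowels /i/ and /i/, so it voices to [b]. /t/ is a voiceless stop between vowels /i/ and /e/, so it voices to [d]. /dmopipiteuxb/ → dmobibideuxb.
Rule 3 (final cluster simplification): /b/ is the second consonant of a word-final cluster /xb/, so it deletes. /dmobibideuxb/ → dmobibideux.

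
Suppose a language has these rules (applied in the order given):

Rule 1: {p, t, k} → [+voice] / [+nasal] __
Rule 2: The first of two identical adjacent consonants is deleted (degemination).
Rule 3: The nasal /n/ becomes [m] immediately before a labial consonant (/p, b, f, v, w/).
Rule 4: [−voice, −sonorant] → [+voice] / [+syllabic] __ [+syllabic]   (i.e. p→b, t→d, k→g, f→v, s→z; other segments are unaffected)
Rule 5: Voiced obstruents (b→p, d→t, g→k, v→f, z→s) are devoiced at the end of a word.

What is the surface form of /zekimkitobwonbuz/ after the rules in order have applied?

zegimgidobwombus

Rule 1 (post-nasal voicing): /k/ is a voiceless stop immediately after the nasal /m/, so it voices to [g]. /zekimkitobwonbuz/ → zekimgitobwonbuz.
Rule 2 (degemination): no segment meets the environment; /zekimgitobwonbuz/ is unchanged.
Rule 3 (nasal place assimilation): /n/ precedes the labial consonant /b/, so it assimilates in place to [m]. /zekimgitobwonbuz/ → zekimgitobwombuz.
Rule 4 (intervocalic voicing): /k/ is a voiceless obstruent between vowels /e/ and /i/, so it voices to [g]. /t/ is a voiceless obstruent between vowels /i/ and /o/, so it voices to [d]. /zekimgitobwombuz/ → zegimgidobwombuz.
Rule 5 (final devoicing): /z/ is a voiced obstruent in word-final position, so it devoices to [s]. /zegimgidobwombuz/ → zegimgidobwombus.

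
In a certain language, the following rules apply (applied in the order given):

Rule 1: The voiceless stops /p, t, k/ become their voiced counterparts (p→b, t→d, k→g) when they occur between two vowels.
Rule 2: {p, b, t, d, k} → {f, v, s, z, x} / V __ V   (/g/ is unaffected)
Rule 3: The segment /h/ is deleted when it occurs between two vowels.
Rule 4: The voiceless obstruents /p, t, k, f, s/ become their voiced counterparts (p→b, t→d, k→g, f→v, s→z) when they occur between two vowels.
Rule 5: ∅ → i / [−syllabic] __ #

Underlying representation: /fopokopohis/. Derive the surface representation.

fovogovoisi

Rule 1 (intervocalic voicing): /p/ is a voiceless stop between vowels /o/ and /o/, so it voices to [b]. /k/ is a voiceless stop between vowels /o/ and /o/, so it voices to [g]. /p/ is a voiceless stop between vowels /o/ and /o/, so it voices to [b]. /fopokopohis/ → fobogobohis.
Rule 2 (intervocalic spirantization): /b/ is a stop between vowels /o/ and /o/, so it spirantizes to the fricative [v]. /b/ is a stop between vowels /o/ and /o/, so it spirantizes to the fricative [v]. /fobogobohis/ → fovogovohis.
Rule 3 (intervocalic h-deletion): /h/ occurs between vowels /o/ and /i/, so it deletes. /fovogovohis/ → fovogovois.
Rule 4 (intervocalic voicing): no segment meets the environment; /fovogovois/ is unchanged.
Rule 5 (final i-epenthesis): the form ends in the consonant /s/, so [i] is inserted word-finally. /fovogovois/ → fovogovoisi.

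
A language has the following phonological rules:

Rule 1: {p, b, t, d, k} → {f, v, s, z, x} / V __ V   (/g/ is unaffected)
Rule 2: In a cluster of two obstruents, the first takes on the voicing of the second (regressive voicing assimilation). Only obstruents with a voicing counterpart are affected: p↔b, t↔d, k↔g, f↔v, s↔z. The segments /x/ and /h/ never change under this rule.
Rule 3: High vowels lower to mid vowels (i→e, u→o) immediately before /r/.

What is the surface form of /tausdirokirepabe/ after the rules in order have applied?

Rule 1 (intervocalic spirantization): /k/ is a stop between vowels /o/ and /i/, so it spirantizes to the fricative [x]. /p/ is a stop between vowels /e/ and /a/, so it spirantizes to the fricative [f]. /b/ is a stop between vowels /a/ and /e/, so it spirantizes to the fricative [v]. /tausdirokirepabe/ → tausdiroxirefave.
Rule 2 (regressive voicing assimilation): /s/ precedes the voiced obstruent /d/, so it voices to [z] by assimilation. /tausdiroxirefave/ → tauzdiroxirefave.
Rule 3 (pre-rhotic lowering): /i/ is a high vowel immediately before /r/, so it lowers to [e]. /i/ is a high vowel immediately before /r/, so it lowers to [e]. /tauzdiroxirefave/ → tauzderoxerefave.

tauzderoxerefave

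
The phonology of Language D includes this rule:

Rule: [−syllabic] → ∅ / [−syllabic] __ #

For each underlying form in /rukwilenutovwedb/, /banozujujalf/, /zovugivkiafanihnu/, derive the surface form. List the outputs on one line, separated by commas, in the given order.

/rukwilenutovwedb/: /b/ is the second consonant of a word-final cluster /db/, so it deletes. → [rukwilenutovwed].
/banozujujalf/: /f/ is the second consonant of a word-final cluster /lf/, so it deletes. → [banozujujal].
/zovugivkiafanihnu/: the rule's environment is not met; surfaces unchanged as [zovugivkiafanihnu].

rukwilenutovwed, banozujujal, zovugivkiafanihnu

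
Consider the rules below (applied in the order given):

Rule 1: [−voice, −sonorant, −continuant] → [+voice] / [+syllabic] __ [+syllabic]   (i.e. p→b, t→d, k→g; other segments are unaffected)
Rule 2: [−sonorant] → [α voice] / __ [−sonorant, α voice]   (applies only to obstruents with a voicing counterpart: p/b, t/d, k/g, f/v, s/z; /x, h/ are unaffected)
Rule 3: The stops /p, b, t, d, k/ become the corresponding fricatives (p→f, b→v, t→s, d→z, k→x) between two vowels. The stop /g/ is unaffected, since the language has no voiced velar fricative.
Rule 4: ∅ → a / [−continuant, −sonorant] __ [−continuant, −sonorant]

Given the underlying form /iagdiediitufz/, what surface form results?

iagadieziizuvz

Rule 1 (intervocalic voicing): /t/ is a voiceless stop between vowels /i/ and /u/, so it voices to [d]. /iagdiediitufz/ → iagdiediidufz.
Rule 2 (regressive voicing assimilation): /f/ precedes the voiced obstruent /z/, so it voices to [v] by assimilation. /iagdiediidufz/ → iagdiediiduvz.
Rule 3 (intervocalic spirantization): /d/ is a stop between vowels /e/ and /i/, so it spirantizes to the fricative [z]. /d/ is a stop between vowels /i/ and /u/, so it spirantizes to the fricative [z]. /iagdiediiduvz/ → iagdieziizuvz.
Rule 4 (stop-cluster a-epenthesis): /g/ and /d/ form a stop–stop cluster, so [a] is inserted between them. /iagdieziizuvz/ → iagadieziizuvz.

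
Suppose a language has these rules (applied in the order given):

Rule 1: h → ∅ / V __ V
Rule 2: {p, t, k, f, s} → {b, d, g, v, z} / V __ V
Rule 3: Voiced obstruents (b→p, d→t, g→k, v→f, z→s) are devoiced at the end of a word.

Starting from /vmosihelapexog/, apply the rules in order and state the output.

Rule 1 (intervocalic h-deletion): /h/ occurs between vowels /i/ and /e/, so it deletes. /vmosihelapexog/ → vmosielapexog.
Rule 2 (intervocalic voicing): /s/ is a voiceless obstruent between vowels /o/ and /i/, so it voices to [z]. /p/ is a voiceless obstruent between vowels /a/ and /e/, so it voices to [b]. /vmosielapexog/ → vmozielabexog.
Rule 3 (final devoicing): /g/ is a voiced obstruent in word-final position, so it devoices to [k]. /vmozielabexog/ → vmozielabexok.

vmozielabexok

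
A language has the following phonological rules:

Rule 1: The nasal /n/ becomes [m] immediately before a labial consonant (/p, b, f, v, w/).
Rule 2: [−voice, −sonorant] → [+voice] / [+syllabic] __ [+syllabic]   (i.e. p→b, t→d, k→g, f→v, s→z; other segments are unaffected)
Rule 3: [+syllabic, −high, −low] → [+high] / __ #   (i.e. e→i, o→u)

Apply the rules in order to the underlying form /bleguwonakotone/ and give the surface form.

Rule 1 (nasal place assimilation): no segment meets the environment; /bleguwonakotone/ is unchanged.
Rule 2 (intervocalic voicing): /k/ is a voiceless obstruent between vowels /a/ and /o/, so it voices to [g]. /t/ is a voiceless obstruent between vowels /o/ and /o/, so it voices to [d]. /bleguwonakotone/ → bleguwonagodone.
Rule 3 (final vowel raising): /e/ is a mid vowel in word-final position, so it raises to [i]. /bleguwonagodone/ → bleguwonagodoni.

bleguwonagodoni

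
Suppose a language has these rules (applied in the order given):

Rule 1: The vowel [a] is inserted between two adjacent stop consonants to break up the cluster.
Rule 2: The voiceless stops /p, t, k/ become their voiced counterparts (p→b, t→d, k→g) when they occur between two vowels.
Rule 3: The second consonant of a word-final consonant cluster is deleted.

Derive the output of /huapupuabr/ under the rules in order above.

huabubuab

Rule 1 (stop-cluster a-epenthesis): no segment meets the environment; /huapupuabr/ is unchanged.
Rule 2 (intervocalic voicing): /p/ is a voiceless stop between vowels /a/ and /u/, so it voices to [b]. /p/ is a voiceless stop between vowels /u/ and /u/, so it voices to [b]. /huapupuabr/ → huabubuabr.
Rule 3 (final cluster simplification): /r/ is the second consonant of a word-final cluster /br/, so it deletes. /huabubuabr/ → huabubuab.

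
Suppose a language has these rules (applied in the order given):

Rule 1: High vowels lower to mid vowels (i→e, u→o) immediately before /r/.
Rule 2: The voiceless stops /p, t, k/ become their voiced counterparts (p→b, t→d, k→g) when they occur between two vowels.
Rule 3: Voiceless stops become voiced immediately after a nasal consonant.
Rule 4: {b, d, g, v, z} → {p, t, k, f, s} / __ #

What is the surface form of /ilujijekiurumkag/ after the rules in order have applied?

Rule 1 (pre-rhotic lowering): /u/ is a high vowel immediately before /r/, so it lowers to [o]. /ilujijekiurumkag/ → ilujijekiorumkag.
Rule 2 (intervocalic voicing): /k/ is a voiceless stop between vowels /e/ and /i/, so it voices to [g]. /ilujijekiorumkag/ → ilujijegiorumkag.
Rule 3 (post-nasal voicing): /k/ is a voiceless stop immediately after the nasal /m/, so it voices to [g]. /ilujijegiorumkag/ → ilujijegiorumgag.
Rule 4 (final devoicing): /g/ is a voiced obstruent in word-final position, so it devoices to [k]. /ilujijegiorumgag/ → ilujijegiorumgak.

ilujijegiorumgak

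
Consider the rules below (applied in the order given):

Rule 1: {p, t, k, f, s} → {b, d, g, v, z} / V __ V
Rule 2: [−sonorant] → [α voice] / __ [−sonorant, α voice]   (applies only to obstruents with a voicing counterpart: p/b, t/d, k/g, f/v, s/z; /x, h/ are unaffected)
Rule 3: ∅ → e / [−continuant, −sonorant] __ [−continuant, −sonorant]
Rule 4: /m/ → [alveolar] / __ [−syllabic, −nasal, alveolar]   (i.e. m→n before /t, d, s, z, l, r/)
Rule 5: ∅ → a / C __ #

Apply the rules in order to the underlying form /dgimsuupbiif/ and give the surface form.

Rule 1 (intervocalic voicing): no segment meets the environment; /dgimsuupbiif/ is unchanged.
Rule 2 (regressive voicing assimilation): /p/ precedes the voiced obstruent /b/, so it voices to [b] by assimilation. /dgimsuupbiif/ → dgimsuubbiif.
Rule 3 (stop-cluster e-epenthesis): /d/ and /g/ form a stop–stop cluster, so [e] is inserted between them. /b/ and /b/ form a stop–stop cluster, so [e] is inserted between them. /dgimsuubbiif/ → degimsuubebiif.
Rule 4 (nasal place assimilation): /m/ precedes the alveolar consonant /s/, so it assimilates in place to [n]. /degimsuubebiif/ → deginsuubebiif.
Rule 5 (final a-epenthesis): the form ends in the consonant /f/, so [a] is inserted word-finally. /deginsuubebiif/ → deginsuubebiifa.

deginsuubebiifa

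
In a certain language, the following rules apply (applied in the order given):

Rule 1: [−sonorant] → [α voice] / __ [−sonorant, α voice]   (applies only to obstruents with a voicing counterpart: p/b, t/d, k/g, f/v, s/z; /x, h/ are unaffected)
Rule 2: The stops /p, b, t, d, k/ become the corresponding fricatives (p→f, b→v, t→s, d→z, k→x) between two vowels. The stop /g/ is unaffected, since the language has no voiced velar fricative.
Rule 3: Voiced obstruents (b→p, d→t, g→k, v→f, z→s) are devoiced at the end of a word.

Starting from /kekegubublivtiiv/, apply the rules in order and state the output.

kexeguvubliftiif

Rule 1 (regressive voicing assimilation): /v/ precedes the voiceless obstruent /t/, so it devoices to [f] by assimilation. /kekegubublivtiiv/ → kekegububliftiiv.
Rule 2 (intervocalic spirantization): /k/ is a stop between vowels /e/ and /e/, so it spirantizes to the fricative [x]. /b/ is a stop between vowels /u/ and /u/, so it spirantizes to the fricative [v]. /kekegububliftiiv/ → kexeguvubliftiiv.
Rule 3 (final devoicing): /v/ is a voiced obstruent in word-final position, so it devoices to [f]. /kexeguvubliftiiv/ → kexeguvubliftiif.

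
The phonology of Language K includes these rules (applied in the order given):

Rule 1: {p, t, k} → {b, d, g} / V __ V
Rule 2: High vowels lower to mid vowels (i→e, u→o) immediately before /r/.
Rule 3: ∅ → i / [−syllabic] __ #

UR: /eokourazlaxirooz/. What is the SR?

eogoorazlaxeroozi

Rule 1 (intervocalic voicing): /k/ is a voiceless stop between vowels /o/ and /o/, so it voices to [g]. /eokourazlaxirooz/ → eogourazlaxirooz.
Rule 2 (pre-rhotic lowering): /u/ is a high vowel immediately before /r/, so it lowers to [o]. /i/ is a high vowel immediately before /r/, so it lowers to [e]. /eogourazlaxirooz/ → eogoorazlaxerooz.
Rule 3 (final i-epenthesis): the form ends in the consonant /z/, so [i] is inserted word-finally. /eogoorazlaxerooz/ → eogoorazlaxeroozi.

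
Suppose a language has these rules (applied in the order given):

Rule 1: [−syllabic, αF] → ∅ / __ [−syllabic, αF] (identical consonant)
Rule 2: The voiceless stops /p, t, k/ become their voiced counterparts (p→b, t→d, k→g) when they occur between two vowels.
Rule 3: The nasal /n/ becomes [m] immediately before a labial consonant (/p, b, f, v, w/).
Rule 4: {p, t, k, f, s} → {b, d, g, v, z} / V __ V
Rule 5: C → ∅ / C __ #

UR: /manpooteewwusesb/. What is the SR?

mampoodeewuzes

Rule 1 (degemination): /ww/ is a geminate; the first /w/ deletes. /manpooteewwusesb/ → manpooteewusesb.
Rule 2 (intervocalic voicing): /t/ is a voiceless stop between vowels /o/ and /e/, so it voices to [d]. /manpooteewusesb/ → manpoodeewusesb.
Rule 3 (nasal place assimilation): /n/ precedes the labial consonant /p/, so it assimilates in place to [m]. /manpoodeewusesb/ → mampoodeewusesb.
Rule 4 (intervocalic voicing): /s/ is a voiceless obstruent between vowels /u/ and /e/, so it voices to [z]. /mampoodeewusesb/ → mampoodeewuzesb.
Rule 5 (final cluster simplification): /b/ is the second consonant of a word-final cluster /sb/, so it deletes. /mampoodeewuzesb/ → mampoodeewuzes.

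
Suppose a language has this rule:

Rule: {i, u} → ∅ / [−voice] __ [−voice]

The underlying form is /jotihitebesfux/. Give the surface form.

jothtebesfx

/i/ is a high vowel flanked by voiceless consonants /t/ and /h/, so it deletes.
/i/ is a high vowel flanked by voiceless consonants /h/ and /t/, so it deletes.
/u/ is a high vowel flanked by voiceless consonants /f/ and /x/, so it deletes.
Surface form: [jothtebesfx].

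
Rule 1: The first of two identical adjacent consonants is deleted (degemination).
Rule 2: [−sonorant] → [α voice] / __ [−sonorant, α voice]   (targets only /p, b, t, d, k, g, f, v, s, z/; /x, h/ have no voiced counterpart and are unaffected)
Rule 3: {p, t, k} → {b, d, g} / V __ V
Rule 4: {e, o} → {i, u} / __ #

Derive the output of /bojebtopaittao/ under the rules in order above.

bojeptobaidau

Rule 1 (degemination): /tt/ is a geminate; the first /t/ deletes. /bojebtopaittao/ → bojebtopaitao.
Rule 2 (regressive voicing assimilation): /b/ precedes the voiceless obstruent /t/, so it devoices to [p] by assimilation. /bojebtopaitao/ → bojeptopaitao.
Rule 3 (intervocalic voicing): /p/ is a voiceless stop between vowels /o/ and /a/, so it voices to [b]. /t/ is a voiceless stop between vowels /i/ and /a/, so it voices to [d]. /bojeptopaitao/ → bojeptobaidao.
Rule 4 (final vowel raising): /o/ is a mid vowel in word-final position, so it raises to [u]. /bojeptobaidao/ → bojeptobaidau.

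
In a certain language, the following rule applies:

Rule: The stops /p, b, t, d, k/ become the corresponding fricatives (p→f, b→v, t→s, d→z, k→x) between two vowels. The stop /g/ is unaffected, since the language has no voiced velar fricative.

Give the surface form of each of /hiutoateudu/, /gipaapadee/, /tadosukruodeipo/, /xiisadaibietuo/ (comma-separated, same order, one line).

/hiutoateudu/: /t/ is a stop between vowels /u/ and /o/, so it spirantizes to the fricative [s]. /t/ is a stop between vowels /a/ and /e/, so it spirantizes to the fricative [s]. /d/ is a stop between vowels /u/ and /u/, so it spirantizes to the fricative [z]. → [hiusoaseuzu].
/gipaapadee/: /p/ is a stop between vowels /i/ and /a/, so it spirantizes to the fricative [f]. /p/ is a stop between vowels /a/ and /a/, so it spirantizes to the fricative [f]. /d/ is a stop between vowels /a/ and /e/, so it spirantizes to the fricative [z]. → [gifaafazee].
/tadosukruodeipo/: /d/ is a stop between vowels /a/ and /o/, so it spirantizes to the fricative [z]. /d/ is a stop between vowels /o/ and /e/, so it spirantizes to the fricative [z]. /p/ is a stop between vowels /i/ and /o/, so it spirantizes to the fricative [f]. → [tazosukruozeifo].
/xiisadaibietuo/: /d/ is a stop between vowels /a/ and /a/, so it spirantizes to the fricative [z]. /b/ is a stop between vowels /i/ and /i/, so it spirantizes to the fricative [v]. /t/ is a stop between vowels /e/ and /u/, so it spirantizes to the fricative [s]. → [xiisazaiviesuo].

hiusoaseuzu, gifaafazee, tazosukruozeifo, xiisazaiviesuo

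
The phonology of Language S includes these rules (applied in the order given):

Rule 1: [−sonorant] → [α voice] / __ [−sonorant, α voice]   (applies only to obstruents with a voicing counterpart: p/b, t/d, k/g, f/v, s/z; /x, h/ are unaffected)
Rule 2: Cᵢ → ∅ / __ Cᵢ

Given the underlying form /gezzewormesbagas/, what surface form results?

gezewormezbagas

Rule 1 (regressive voicing assimilation): /s/ precedes the voiced obstruent /b/, so it voices to [z] by assimilation. /gezzewormesbagas/ → gezzewormezbagas.
Rule 2 (degemination): /zz/ is a geminate; the first /z/ deletes. /gezzewormezbagas/ → gezewormezbagas.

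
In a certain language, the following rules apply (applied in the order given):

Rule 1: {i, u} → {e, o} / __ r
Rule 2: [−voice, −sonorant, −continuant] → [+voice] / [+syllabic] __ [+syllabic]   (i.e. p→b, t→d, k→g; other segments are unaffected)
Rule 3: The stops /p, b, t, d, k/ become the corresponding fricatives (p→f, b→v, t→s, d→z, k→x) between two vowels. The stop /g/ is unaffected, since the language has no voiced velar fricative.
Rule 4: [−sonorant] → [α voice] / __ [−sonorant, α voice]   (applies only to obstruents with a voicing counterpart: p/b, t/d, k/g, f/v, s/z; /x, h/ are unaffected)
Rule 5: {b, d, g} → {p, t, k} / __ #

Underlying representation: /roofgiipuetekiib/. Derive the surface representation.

Rule 1 (pre-rhotic lowering): no segment meets the environment; /roofgiipuetekiib/ is unchanged.
Rule 2 (intervocalic voicing): /p/ is a voiceless stop between vowels /i/ and /u/, so it voices to [b]. /t/ is a voiceless stop between vowels /e/ and /e/, so it voices to [d]. /k/ is a voiceless stop between vowels /e/ and /i/, so it voices to [g]. /roofgiipuetekiib/ → roofgiibuedegiib.
Rule 3 (intervocalic spirantization): /b/ is a stop between vowels /i/ and /u/, so it spirantizes to the fricative [v]. /d/ is a stop between vowels /e/ and /e/, so it spirantizes to the fricative [z]. /roofgiibuedegiib/ → roofgiivuezegiib.
Rule 4 (regressive voicing assimilation): /f/ precedes the voiced obstruent /g/, so it voices to [v] by assimilation. /roofgiivuezegiib/ → roovgiivuezegiib.
Rule 5 (final devoicing): /b/ is a voiced stop in word-final position, so it devoices to [p]. /roovgiivuezegiib/ → roovgiivuezegiip.

roovgiivuezegiip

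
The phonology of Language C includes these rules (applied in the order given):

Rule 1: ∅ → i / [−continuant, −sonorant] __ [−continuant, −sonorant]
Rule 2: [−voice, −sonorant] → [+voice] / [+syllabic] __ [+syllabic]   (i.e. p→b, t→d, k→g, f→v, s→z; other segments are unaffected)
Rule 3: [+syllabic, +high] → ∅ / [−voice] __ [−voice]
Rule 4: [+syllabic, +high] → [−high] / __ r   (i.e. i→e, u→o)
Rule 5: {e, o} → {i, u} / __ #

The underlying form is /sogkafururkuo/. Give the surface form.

sogigavororkuu

Rule 1 (stop-cluster i-epenthesis): /g/ and /k/ form a stop–stop cluster, so [i] is inserted between them. /sogkafururkuo/ → sogikafururkuo.
Rule 2 (intervocalic voicing): /k/ is a voiceless obstruent between vowels /i/ and /a/, so it voices to [g]. /f/ is a voiceless obstruent between vowels /a/ and /u/, so it voices to [v]. /sogikafururkuo/ → sogigavururkuo.
Rule 3 (high vowel syncope): no segment meets the environment; /sogigavururkuo/ is unchanged.
Rule 4 (pre-rhotic lowering): /u/ is a high vowel immediately before /r/, so it lowers to [o]. /u/ is a high vowel immediately before /r/, so it lowers to [o]. /sogigavururkuo/ → sogigavororkuo.
Rule 5 (final vowel raising): /o/ is a mid vowel in word-final position, so it raises to [u]. /sogigavororkuo/ → sogigavororkuu.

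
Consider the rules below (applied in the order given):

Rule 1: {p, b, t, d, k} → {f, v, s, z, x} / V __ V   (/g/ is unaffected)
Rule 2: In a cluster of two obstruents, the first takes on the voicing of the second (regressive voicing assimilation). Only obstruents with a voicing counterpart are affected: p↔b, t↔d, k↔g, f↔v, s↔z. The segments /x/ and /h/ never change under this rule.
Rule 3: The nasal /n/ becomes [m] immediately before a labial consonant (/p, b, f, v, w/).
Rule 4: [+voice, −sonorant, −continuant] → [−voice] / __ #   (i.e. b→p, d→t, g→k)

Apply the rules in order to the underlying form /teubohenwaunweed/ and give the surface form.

teuvohemwaumweet

Rule 1 (intervocalic spirantization): /b/ is a stop between vowels /u/ and /o/, so it spirantizes to the fricative [v]. /teubohenwaunweed/ → teuvohenwaunweed.
Rule 2 (regressive voicing assimilation): no segment meets the environment; /teuvohenwaunweed/ is unchanged.
Rule 3 (nasal place assimilation): /n/ precedes the labial consonant /w/, so it assimilates in place to [m]. /n/ precedes the labial consonant /w/, so it assimilates in place to [m]. /teuvohenwaunweed/ → teuvohemwaumweed.
Rule 4 (final devoicing): /d/ is a voiced stop in word-final position, so it devoices to [t]. /teuvohemwaumweed/ → teuvohemwaumweet.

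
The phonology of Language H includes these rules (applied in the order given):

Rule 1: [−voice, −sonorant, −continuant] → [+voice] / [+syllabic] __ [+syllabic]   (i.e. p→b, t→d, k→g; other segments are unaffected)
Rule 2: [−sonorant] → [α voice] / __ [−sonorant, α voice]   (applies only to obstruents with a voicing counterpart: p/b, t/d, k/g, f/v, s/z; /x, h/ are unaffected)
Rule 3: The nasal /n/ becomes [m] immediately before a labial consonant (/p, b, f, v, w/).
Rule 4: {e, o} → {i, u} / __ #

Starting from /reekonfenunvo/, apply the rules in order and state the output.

Rule 1 (intervocalic voicing): /k/ is a voiceless stop between vowels /e/ and /o/, so it voices to [g]. /reekonfenunvo/ → reegonfenunvo.
Rule 2 (regressive voicing assimilation): no segment meets the environment; /reegonfenunvo/ is unchanged.
Rule 3 (nasal place assimilation): /n/ precedes the labial consonant /f/, so it assimilates in place to [m]. /n/ precedes the labial consonant /v/, so it assimilates in place to [m]. /reegonfenunvo/ → reegomfenumvo.
Rule 4 (final vowel raising): /o/ is a mid vowel in word-final position, so it raises to [u]. /reegomfenumvo/ → reegomfenumvu.

reegomfenumvu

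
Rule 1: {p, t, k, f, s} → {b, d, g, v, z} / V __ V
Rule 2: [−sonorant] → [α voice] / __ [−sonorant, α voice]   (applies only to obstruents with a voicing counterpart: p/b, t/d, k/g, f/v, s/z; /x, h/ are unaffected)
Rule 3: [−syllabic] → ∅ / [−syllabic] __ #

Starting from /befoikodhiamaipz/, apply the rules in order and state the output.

Rule 1 (intervocalic voicing): /f/ is a voiceless obstruent between vowels /e/ and /o/, so it voices to [v]. /k/ is a voiceless obstruent between vowels /i/ and /o/, so it voices to [g]. /befoikodhiamaipz/ → bevoigodhiamaipz.
Rule 2 (regressive voicing assimilation): /d/ precedes the voiceless obstruent /h/, so it devoices to [t] by assimilation. /p/ precedes the voiced obstruent /z/, so it voices to [b] by assimilation. /bevoigodhiamaipz/ → bevoigothiamaibz.
Rule 3 (final cluster simplification): /z/ is the second consonant of a word-final cluster /bz/, so it deletes. /bevoigothiamaibz/ → bevoigothiamaib.

bevoigothiamaib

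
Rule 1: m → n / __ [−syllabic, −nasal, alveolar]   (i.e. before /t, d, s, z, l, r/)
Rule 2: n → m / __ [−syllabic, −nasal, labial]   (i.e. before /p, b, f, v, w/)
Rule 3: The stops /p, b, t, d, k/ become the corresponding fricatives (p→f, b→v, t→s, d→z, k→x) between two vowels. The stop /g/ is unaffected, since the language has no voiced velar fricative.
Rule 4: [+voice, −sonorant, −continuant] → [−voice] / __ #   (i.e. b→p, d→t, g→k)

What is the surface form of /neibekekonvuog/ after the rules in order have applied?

neivexexomvuok

Rule 1 (nasal place assimilation): no segment meets the environment; /neibekekonvuog/ is unchanged.
Rule 2 (nasal place assimilation): /n/ precedes the labial consonant /v/, so it assimilates in place to [m]. /neibekekonvuog/ → neibekekomvuog.
Rule 3 (intervocalic spirantization): /b/ is a stop between vowels /i/ and /e/, so it spirantizes to the fricative [v]. /k/ is a stop between vowels /e/ and /e/, so it spirantizes to the fricative [x]. /k/ is a stop between vowels /e/ and /o/, so it spirantizes to the fricative [x]. /neibekekomvuog/ → neivexexomvuog.
Rule 4 (final devoicing): /g/ is a voiced stop in word-final position, so it devoices to [k]. /neivexexomvuog/ → neivexexomvuok.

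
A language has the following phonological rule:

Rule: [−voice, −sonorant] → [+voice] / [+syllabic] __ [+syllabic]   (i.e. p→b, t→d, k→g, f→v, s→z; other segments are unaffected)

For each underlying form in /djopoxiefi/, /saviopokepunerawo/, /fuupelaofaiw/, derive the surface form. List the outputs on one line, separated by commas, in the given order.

djoboxievi, saviobogebunerawo, fuubelaovaiw

/djopoxiefi/: /p/ is a voiceless obstruent between vowels /o/ and /o/, so it voices to [b]. /f/ is a voiceless obstruent between vowels /e/ and /i/, so it voices to [v]. → [djoboxievi].
/saviopokepunerawo/: /p/ is a voiceless obstruent between vowels /o/ and /o/, so it voices to [b]. /k/ is a voiceless obstruent between vowels /o/ and /e/, so it voices to [g]. /p/ is a voiceless obstruent between vowels /e/ and /u/, so it voices to [b]. → [saviobogebunerawo].
/fuupelaofaiw/: /p/ is a voiceless obstruent between vowels /u/ and /e/, so it voices to [b]. /f/ is a voiceless obstruent between vowels /o/ and /a/, so it voices to [v]. → [fuubelaovaiw].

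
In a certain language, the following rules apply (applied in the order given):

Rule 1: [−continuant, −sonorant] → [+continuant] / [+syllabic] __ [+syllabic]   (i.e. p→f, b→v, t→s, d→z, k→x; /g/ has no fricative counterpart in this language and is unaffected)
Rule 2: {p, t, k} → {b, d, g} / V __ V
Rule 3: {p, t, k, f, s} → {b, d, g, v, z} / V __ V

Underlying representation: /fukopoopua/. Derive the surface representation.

Rule 1 (intervocalic spirantization): /k/ is a stop between vowels /u/ and /o/, so it spirantizes to the fricative [x]. /p/ is a stop between vowels /o/ and /o/, so it spirantizes to the fricative [f]. /p/ is a stop between vowels /o/ and /u/, so it spirantizes to the fricative [f]. /fukopoopua/ → fuxofoofua.
Rule 2 (intervocalic voicing): no segment meets the environment; /fuxofoofua/ is unchanged.
Rule 3 (intervocalic voicing): /f/ is a voiceless obstruent between vowels /o/ and /o/, so it voices to [v]. /f/ is a voiceless obstruent between vowels /o/ and /u/, so it voices to [v]. /fuxofoofua/ → fuxovoovua.

fuxovoovua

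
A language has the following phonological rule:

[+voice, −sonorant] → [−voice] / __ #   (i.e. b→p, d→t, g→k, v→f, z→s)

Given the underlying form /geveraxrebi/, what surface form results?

geveraxrebi

No segment of /geveraxrebi/ meets the structural description of the rule, so the form surfaces unchanged.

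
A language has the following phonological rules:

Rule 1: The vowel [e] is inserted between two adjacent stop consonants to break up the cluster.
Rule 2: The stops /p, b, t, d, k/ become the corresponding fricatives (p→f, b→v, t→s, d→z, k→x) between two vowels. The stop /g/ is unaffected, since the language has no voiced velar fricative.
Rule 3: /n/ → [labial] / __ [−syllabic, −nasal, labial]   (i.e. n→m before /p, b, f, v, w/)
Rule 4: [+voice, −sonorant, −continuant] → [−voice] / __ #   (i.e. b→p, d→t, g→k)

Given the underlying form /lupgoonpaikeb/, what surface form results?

Rule 1 (stop-cluster e-epenthesis): /p/ and /g/ form a stop–stop cluster, so [e] is inserted between them. /lupgoonpaikeb/ → lupegoonpaikeb.
Rule 2 (intervocalic spirantization): /p/ is a stop between vowels /u/ and /e/, so it spirantizes to the fricative [f]. /k/ is a stop between vowels /i/ and /e/, so it spirantizes to the fricative [x]. /lupegoonpaikeb/ → lufegoonpaixeb.
Rule 3 (nasal place assimilation): /n/ precedes the labial consonant /p/, so it assimilates in place to [m]. /lufegoonpaixeb/ → lufegoompaixeb.
Rule 4 (final devoicing): /b/ is a voiced stop in word-final position, so it devoices to [p]. /lufegoompaixeb/ → lufegoompaixep.

lufegoompaixep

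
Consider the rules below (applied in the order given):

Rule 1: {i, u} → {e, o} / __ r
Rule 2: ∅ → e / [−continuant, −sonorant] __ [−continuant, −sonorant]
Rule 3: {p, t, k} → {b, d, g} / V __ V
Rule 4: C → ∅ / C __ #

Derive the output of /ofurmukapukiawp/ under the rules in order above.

oformugabugiaw

Rule 1 (pre-rhotic lowering): /u/ is a high vowel immediately before /r/, so it lowers to [o]. /ofurmukapukiawp/ → oformukapukiawp.
Rule 2 (stop-cluster e-epenthesis): no segment meets the environment; /oformukapukiawp/ is unchanged.
Rule 3 (intervocalic voicing): /k/ is a voiceless stop between vowels /u/ and /a/, so it voices to [g]. /p/ is a voiceless stop between vowels /a/ and /u/, so it voices to [b]. /k/ is a voiceless stop between vowels /u/ and /i/, so it voices to [g]. /oformukapukiawp/ → oformugabugiawp.
Rule 4 (final cluster simplification): /p/ is the second consonant of a word-final cluster /wp/, so it deletes. /oformugabugiawp/ → oformugabugiaw.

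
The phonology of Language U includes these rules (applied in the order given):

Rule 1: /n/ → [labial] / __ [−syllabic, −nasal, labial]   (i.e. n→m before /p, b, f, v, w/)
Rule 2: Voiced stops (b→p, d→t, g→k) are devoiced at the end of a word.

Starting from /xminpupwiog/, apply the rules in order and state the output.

Rule 1 (nasal place assimilation): /n/ precedes the labial consonant /p/, so it assimilates in place to [m]. /xminpupwiog/ → xmimpupwiog.
Rule 2 (final devoicing): /g/ is a voiced stop in word-final position, so it devoices to [k]. /xmimpupwiog/ → xmimpupwiok.

xmimpupwiok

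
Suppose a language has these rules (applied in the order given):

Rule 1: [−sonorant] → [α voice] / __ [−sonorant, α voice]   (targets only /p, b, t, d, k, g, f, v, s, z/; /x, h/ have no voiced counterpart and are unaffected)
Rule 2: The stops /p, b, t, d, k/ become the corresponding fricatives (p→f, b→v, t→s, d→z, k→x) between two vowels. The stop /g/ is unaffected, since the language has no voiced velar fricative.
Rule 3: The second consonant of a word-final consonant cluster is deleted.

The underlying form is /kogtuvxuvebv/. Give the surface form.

Rule 1 (regressive voicing assimilation): /g/ precedes the voiceless obstruent /t/, so it devoices to [k] by assimilation. /v/ precedes the voiceless obstruent /x/, so it devoices to [f] by assimilation. /kogtuvxuvebv/ → koktufxuvebv.
Rule 2 (intervocalic spirantization): no segment meets the environment; /koktufxuvebv/ is unchanged.
Rule 3 (final cluster simplification): /v/ is the second consonant of a word-final cluster /bv/, so it deletes. /koktufxuvebv/ → koktufxuveb.

koktufxuveb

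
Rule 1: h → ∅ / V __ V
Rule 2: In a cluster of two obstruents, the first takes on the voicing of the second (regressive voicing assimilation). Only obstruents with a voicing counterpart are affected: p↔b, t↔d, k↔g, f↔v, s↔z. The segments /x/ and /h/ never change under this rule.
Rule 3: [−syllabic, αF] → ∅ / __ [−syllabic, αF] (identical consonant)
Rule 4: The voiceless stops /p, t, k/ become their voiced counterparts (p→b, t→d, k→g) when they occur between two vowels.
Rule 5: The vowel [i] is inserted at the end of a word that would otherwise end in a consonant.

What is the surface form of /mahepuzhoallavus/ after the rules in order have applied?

Rule 1 (intervocalic h-deletion): /h/ occurs between vowels /a/ and /e/, so it deletes. /mahepuzhoallavus/ → maepuzhoallavus.
Rule 2 (regressive voicing assimilation): /z/ precedes the voiceless obstruent /h/, so it devoices to [s] by assimilation. /maepuzhoallavus/ → maepushoallavus.
Rule 3 (degemination): /ll/ is a geminate; the first /l/ deletes. /maepushoallavus/ → maepushoalavus.
Rule 4 (intervocalic voicing): /p/ is a voiceless stop between vowels /e/ and /u/, so it voices to [b]. /maepushoalavus/ → maebushoalavus.
Rule 5 (final i-epenthesis): the form ends in the consonant /s/, so [i] is inserted word-finally. /maebushoalavus/ → maebushoalavusi.

maebushoalavusi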